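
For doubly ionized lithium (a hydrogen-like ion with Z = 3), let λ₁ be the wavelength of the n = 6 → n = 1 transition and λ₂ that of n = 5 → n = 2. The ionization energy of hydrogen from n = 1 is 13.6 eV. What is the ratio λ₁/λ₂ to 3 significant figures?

λ ∝ 1/ΔE ∝ 1/(1/n_f² − 1/n_i²), and the Z² and hc factors cancel in the ratio.
λ₁/λ₂ = (1/2² − 1/5²)/(1/1² − 1/6²) = 0.2100/0.9722 = 0.216.

0.216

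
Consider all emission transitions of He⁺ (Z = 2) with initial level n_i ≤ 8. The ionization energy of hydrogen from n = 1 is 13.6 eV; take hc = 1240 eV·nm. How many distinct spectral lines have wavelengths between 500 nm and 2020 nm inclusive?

Enumerate all n_i → n_f pairs with 1 ≤ n_f < n_i ≤ 8 and compute λ = 1240 / [13.6·4·(1/n_f² − 1/n_i²)].
Lines falling in [500, 2020] nm: 7→4 (541.5 nm), 6→4 (656.5 nm), 8→5 (935.1 nm), 5→4 (1013 nm), 7→5 (1163 nm), 6→5 (1865 nm), 8→6 (1876 nm).

7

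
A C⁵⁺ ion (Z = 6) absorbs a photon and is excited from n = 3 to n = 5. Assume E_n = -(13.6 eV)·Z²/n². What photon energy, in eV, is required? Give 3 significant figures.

34.8 eV

The Bohr energies scale as Z², so for Z = 6: E_n = −489.6/n² eV.
E_5 = −489.6/25 = −19.58 eV and E_3 = −489.6/9 = −54.40 eV.
The photon energy is |E_5 − E_3| = 34.8 eV.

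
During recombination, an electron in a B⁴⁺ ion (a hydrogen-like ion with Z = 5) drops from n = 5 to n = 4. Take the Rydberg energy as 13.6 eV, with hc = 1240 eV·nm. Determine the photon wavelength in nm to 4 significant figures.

For Z = 5 the level energies scale as Z², so the effective Rydberg energy is 13.6 × 25 = 340.0 eV.
ΔE = 340.0 × (1/4² − 1/5²) = 340.0 × 0.02250 = 7.650 eV.
λ = hc/ΔE = 1240 / 7.650 = 162.1 nm.

162.1 nm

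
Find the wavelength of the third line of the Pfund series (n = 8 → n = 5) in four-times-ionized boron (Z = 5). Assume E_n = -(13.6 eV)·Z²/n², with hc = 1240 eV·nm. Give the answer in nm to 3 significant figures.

150 nm

The Pfund series terminates on n_f = 5; the third line has n_i = 5+3 = 8.
ΔE = 340.0 × (1/5² − 1/8²) = 8.288 eV.
λ = 1240 / 8.288 = 150 nm.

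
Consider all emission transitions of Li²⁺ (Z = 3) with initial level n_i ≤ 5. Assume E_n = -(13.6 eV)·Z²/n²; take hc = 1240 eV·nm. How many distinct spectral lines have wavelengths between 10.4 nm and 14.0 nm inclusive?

4

Enumerate all n_i → n_f pairs with 1 ≤ n_f < n_i ≤ 5 and compute λ = 1240 / [13.6·9·(1/n_f² − 1/n_i²)].
Lines falling in [10.4, 14.0] nm: 5→1 (10.55 nm), 4→1 (10.81 nm), 3→1 (11.40 nm), 2→1 (13.51 nm).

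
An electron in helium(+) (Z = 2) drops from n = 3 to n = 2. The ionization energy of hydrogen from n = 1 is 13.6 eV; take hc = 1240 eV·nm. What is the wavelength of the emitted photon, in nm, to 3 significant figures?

For Z = 2 the level energies scale as Z², so the effective Rydberg energy is 13.6 × 4 = 54.40 eV.
ΔE = 54.40 × (1/2² − 1/3²) = 54.40 × 0.1389 = 7.556 eV.
λ = hc/ΔE = 1240 / 7.556 = 164 nm.

164 nm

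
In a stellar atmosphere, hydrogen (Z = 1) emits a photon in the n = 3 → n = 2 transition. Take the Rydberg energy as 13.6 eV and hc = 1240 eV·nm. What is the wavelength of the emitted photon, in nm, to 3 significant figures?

656 nm

ΔE = 13.60 × (1/2² − 1/3²) = 13.60 × 0.1389 = 1.889 eV.
λ = hc/ΔE = 1240 / 1.889 = 656 nm.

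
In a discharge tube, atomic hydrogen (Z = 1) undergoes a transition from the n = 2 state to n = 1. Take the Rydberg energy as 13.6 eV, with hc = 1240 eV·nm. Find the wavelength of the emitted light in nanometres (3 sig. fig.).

ΔE = 13.60 × (1/1² − 1/2²) = 13.60 × 0.7500 = 10.20 eV.
λ = hc/ΔE = 1240 / 10.20 = 122 nm.

122 nm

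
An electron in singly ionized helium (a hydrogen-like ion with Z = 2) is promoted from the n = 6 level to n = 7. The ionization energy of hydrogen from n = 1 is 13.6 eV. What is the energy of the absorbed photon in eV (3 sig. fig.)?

0.401 eV

The Bohr energies scale as Z², so for Z = 2: E_n = −54.40/n² eV.
E_7 = −54.40/49 = −1.110 eV and E_6 = −54.40/36 = −1.511 eV.
The photon energy is |E_7 − E_6| = 0.401 eV.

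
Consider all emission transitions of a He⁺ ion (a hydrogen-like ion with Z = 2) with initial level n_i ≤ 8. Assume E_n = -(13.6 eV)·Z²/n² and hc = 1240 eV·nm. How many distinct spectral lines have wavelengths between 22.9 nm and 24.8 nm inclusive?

Enumerate all n_i → n_f pairs with 1 ≤ n_f < n_i ≤ 8 and compute λ = 1240 / [13.6·4·(1/n_f² − 1/n_i²)].
Lines falling in [22.9, 24.8] nm: 8→1 (23.16 nm), 7→1 (23.27 nm), 6→1 (23.45 nm), 5→1 (23.74 nm), 4→1 (24.31 nm).

5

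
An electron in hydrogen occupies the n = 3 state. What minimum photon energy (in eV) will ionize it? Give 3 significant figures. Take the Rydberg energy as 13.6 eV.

1.51 eV

E_3 = −13.60/9 = −1.51 eV, so ionization (to E = 0) requires 1.51 eV.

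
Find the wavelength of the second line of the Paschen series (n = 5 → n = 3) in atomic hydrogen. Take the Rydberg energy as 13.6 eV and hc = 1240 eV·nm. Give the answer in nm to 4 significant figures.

The Paschen series terminates on n_f = 3; the second line has n_i = 3+2 = 5.
ΔE = 13.60 × (1/3² − 1/5²) = 0.9671 eV.
λ = 1240 / 0.9671 = 1282 nm.

1282 nm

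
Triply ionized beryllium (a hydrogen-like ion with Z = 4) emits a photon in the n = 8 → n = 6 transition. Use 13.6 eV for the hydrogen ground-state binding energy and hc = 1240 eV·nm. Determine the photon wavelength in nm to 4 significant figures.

For Z = 4 the level energies scale as Z², so the effective Rydberg energy is 13.6 × 16 = 217.6 eV.
ΔE = 217.6 × (1/6² − 1/8²) = 217.6 × 0.01215 = 2.644 eV.
λ = hc/ΔE = 1240 / 2.644 = 468.9 nm.

468.9 nm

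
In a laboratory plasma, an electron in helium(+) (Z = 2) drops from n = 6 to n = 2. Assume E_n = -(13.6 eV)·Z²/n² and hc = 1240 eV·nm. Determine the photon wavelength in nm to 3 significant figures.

For Z = 2 the level energies scale as Z², so the effective Rydberg energy is 13.6 × 4 = 54.40 eV.
ΔE = 54.40 × (1/2² − 1/6²) = 54.40 × 0.2222 = 12.09 eV.
λ = hc/ΔE = 1240 / 12.09 = 103 nm.

103 nm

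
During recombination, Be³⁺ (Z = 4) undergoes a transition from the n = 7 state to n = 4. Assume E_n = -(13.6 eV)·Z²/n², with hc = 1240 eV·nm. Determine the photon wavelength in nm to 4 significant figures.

For Z = 4 the level energies scale as Z², so the effective Rydberg energy is 13.6 × 16 = 217.6 eV.
ΔE = 217.6 × (1/4² − 1/7²) = 217.6 × 0.04209 = 9.159 eV.
λ = hc/ΔE = 1240 / 9.159 = 135.4 nm.

135.4 nm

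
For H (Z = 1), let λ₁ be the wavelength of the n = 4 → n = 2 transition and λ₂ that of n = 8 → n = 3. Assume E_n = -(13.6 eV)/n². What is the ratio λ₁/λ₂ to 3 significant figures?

0.509

λ ∝ 1/ΔE ∝ 1/(1/n_f² − 1/n_i²), and the Z² and hc factors cancel in the ratio.
λ₁/λ₂ = (1/3² − 1/8²)/(1/2² − 1/4²) = 0.09549/0.1875 = 0.509.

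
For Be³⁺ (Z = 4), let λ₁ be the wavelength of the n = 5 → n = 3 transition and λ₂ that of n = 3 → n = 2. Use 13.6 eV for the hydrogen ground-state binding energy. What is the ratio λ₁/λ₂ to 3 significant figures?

1.95

λ ∝ 1/ΔE ∝ 1/(1/n_f² − 1/n_i²), and the Z² and hc factors cancel in the ratio.
λ₁/λ₂ = (1/2² − 1/3²)/(1/3² − 1/5²) = 0.1389/0.07111 = 1.95.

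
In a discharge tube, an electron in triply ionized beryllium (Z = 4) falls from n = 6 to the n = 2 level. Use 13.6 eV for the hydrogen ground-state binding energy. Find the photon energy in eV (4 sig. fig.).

The Bohr energies scale as Z², so for Z = 4: E_n = −217.6/n² eV.
E_6 = −217.6/36 = −6.044 eV and E_2 = −217.6/4 = −54.40 eV.
The photon energy is |E_6 − E_2| = 48.36 eV.

48.36 eV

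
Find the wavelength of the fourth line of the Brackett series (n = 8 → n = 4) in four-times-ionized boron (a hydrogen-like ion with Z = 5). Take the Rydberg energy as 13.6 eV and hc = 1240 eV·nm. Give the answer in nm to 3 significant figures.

77.8 nm

The Brackett series terminates on n_f = 4; the fourth line has n_i = 4+4 = 8.
ΔE = 340.0 × (1/4² − 1/8²) = 15.94 eV.
λ = 1240 / 15.94 = 77.8 nm.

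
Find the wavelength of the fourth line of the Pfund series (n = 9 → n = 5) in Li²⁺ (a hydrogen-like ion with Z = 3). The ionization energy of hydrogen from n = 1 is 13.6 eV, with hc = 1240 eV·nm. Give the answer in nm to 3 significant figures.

366 nm

The Pfund series terminates on n_f = 5; the fourth line has n_i = 5+4 = 9.
ΔE = 122.4 × (1/5² − 1/9²) = 3.385 eV.
λ = 1240 / 3.385 = 366 nm.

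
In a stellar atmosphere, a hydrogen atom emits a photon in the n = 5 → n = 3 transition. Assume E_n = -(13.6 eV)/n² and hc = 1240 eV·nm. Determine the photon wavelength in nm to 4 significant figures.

ΔE = 13.60 × (1/3² − 1/5²) = 13.60 × 0.07111 = 0.9671 eV.
λ = hc/ΔE = 1240 / 0.9671 = 1282 nm.

1282 nm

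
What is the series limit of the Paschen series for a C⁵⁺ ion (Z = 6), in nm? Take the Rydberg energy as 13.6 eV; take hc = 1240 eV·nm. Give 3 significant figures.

The Paschen series has lower level n_f = 3; the series limit corresponds to n_i → ∞.
ΔE_max = 13.6 × 36 / 3² = 54.40 eV.
λ_min = 1240 / 54.40 = 22.8 nm.

22.8 nm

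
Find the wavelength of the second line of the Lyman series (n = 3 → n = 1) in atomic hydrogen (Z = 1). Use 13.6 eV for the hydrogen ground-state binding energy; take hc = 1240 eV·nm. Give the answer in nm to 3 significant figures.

103 nm

The Lyman series terminates on n_f = 1; the second line has n_i = 1+2 = 3.
ΔE = 13.60 × (1/1² − 1/3²) = 12.09 eV.
λ = 1240 / 12.09 = 103 nm.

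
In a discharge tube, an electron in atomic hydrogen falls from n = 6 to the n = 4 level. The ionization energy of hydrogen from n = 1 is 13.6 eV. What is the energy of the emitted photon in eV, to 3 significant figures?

E_6 = −13.60/36 = −0.3778 eV and E_4 = −13.60/16 = −0.8500 eV.
The photon energy is |E_6 − E_4| = 0.472 eV.

0.472 eV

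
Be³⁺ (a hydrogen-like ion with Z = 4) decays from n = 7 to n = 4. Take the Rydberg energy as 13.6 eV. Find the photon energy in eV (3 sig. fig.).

9.16 eV

The Bohr energies scale as Z², so for Z = 4: E_n = −217.6/n² eV.
E_7 = −217.6/49 = −4.441 eV and E_4 = −217.6/16 = −13.60 eV.
The photon energy is |E_7 − E_4| = 9.16 eV.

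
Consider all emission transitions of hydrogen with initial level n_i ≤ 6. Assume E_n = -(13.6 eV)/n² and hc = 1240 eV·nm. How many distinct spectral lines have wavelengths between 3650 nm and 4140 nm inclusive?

1

Enumerate all n_i → n_f pairs with 1 ≤ n_f < n_i ≤ 6 and compute λ = 1240 / [13.6·1·(1/n_f² − 1/n_i²)].
Lines falling in [3650, 4140] nm: 5→4 (4052 nm).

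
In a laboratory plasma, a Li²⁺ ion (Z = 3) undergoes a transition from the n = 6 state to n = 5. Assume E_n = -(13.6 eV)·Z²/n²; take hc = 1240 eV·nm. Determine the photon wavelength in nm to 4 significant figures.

For Z = 3 the level energies scale as Z², so the effective Rydberg energy is 13.6 × 9 = 122.4 eV.
ΔE = 122.4 × (1/5² − 1/6²) = 122.4 × 0.01222 = 1.496 eV.
λ = hc/ΔE = 1240 / 1.496 = 828.9 nm.

828.9 nm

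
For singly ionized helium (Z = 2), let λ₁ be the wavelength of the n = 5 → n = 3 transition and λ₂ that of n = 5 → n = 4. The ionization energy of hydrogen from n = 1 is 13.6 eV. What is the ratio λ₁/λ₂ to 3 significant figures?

0.316

λ ∝ 1/ΔE ∝ 1/(1/n_f² − 1/n_i²), and the Z² and hc factors cancel in the ratio.
λ₁/λ₂ = (1/4² − 1/5²)/(1/3² − 1/5²) = 0.02250/0.07111 = 0.316.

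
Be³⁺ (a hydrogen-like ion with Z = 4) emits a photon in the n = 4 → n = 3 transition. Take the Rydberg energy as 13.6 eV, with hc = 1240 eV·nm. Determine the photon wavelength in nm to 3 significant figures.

117 nm

For Z = 4 the level energies scale as Z², so the effective Rydberg energy is 13.6 × 16 = 217.6 eV.
ΔE = 217.6 × (1/3² − 1/4²) = 217.6 × 0.04861 = 10.58 eV.
λ = hc/ΔE = 1240 / 10.58 = 117 nm.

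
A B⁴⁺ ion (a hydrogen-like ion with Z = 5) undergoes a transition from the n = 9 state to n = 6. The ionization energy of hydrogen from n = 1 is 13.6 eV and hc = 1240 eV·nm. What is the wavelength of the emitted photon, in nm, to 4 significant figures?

For Z = 5 the level energies scale as Z², so the effective Rydberg energy is 13.6 × 25 = 340.0 eV.
ΔE = 340.0 × (1/6² − 1/9²) = 340.0 × 0.01543 = 5.247 eV.
λ = hc/ΔE = 1240 / 5.247 = 236.3 nm.

236.3 nm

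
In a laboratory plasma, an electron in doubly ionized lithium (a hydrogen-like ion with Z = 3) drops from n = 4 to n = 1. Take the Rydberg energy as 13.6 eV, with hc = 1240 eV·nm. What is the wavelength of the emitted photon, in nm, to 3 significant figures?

10.8 nm

For Z = 3 the level energies scale as Z², so the effective Rydberg energy is 13.6 × 9 = 122.4 eV.
ΔE = 122.4 × (1/1² − 1/4²) = 122.4 × 0.9375 = 114.8 eV.
λ = hc/ΔE = 1240 / 114.8 = 10.8 nm.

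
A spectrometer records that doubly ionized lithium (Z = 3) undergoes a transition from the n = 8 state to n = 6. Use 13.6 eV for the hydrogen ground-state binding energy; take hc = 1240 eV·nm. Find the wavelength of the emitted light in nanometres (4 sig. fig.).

833.6 nm

For Z = 3 the level energies scale as Z², so the effective Rydberg energy is 13.6 × 9 = 122.4 eV.
ΔE = 122.4 × (1/6² − 1/8²) = 122.4 × 0.01215 = 1.488 eV.
λ = hc/ΔE = 1240 / 1.488 = 833.6 nm.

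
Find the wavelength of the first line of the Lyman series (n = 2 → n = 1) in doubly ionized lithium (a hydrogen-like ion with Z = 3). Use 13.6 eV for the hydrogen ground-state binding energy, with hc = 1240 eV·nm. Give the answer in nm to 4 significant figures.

13.51 nm

The Lyman series terminates on n_f = 1; the first line has n_i = 1+1 = 2.
ΔE = 122.4 × (1/1² − 1/2²) = 91.80 eV.
λ = 1240 / 91.80 = 13.51 nm.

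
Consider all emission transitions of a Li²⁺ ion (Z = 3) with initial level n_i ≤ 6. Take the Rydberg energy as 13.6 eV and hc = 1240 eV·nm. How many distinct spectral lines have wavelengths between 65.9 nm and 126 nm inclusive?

Enumerate all n_i → n_f pairs with 1 ≤ n_f < n_i ≤ 6 and compute λ = 1240 / [13.6·9·(1/n_f² − 1/n_i²)].
Lines falling in [65.9, 126] nm: 3→2 (72.94 nm), 6→3 (121.6 nm).

2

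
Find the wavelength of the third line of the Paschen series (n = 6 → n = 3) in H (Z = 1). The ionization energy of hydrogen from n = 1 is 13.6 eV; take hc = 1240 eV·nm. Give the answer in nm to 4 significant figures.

1094 nm

The Paschen series terminates on n_f = 3; the third line has n_i = 3+3 = 6.
ΔE = 13.60 × (1/3² − 1/6²) = 1.133 eV.
λ = 1240 / 1.133 = 1094 nm.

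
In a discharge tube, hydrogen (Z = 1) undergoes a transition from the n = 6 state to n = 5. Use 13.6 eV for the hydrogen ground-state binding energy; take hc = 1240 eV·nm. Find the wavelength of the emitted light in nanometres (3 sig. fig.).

ΔE = 13.60 × (1/5² − 1/6²) = 13.60 × 0.01222 = 0.1662 eV.
λ = hc/ΔE = 1240 / 0.1662 = 7460 nm.
This line belongs to the Pfund series.

7460 nm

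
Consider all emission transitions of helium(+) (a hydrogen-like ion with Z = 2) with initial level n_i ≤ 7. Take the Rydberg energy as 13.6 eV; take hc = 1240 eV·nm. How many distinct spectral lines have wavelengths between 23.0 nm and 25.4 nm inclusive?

Enumerate all n_i → n_f pairs with 1 ≤ n_f < n_i ≤ 7 and compute λ = 1240 / [13.6·4·(1/n_f² − 1/n_i²)].
Lines falling in [23.0, 25.4] nm: 7→1 (23.27 nm), 6→1 (23.45 nm), 5→1 (23.74 nm), 4→1 (24.31 nm).

4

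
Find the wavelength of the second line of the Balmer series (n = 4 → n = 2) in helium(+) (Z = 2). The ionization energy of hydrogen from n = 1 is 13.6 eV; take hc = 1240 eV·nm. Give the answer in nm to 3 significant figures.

122 nm

The Balmer series terminates on n_f = 2; the second line has n_i = 2+2 = 4.
ΔE = 54.40 × (1/2² − 1/4²) = 10.20 eV.
λ = 1240 / 10.20 = 122 nm.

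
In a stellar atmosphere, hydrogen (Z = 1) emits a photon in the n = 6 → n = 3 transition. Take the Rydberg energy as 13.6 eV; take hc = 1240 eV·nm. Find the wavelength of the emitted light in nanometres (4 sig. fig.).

1094 nm

ΔE = 13.60 × (1/3² − 1/6²) = 13.60 × 0.08333 = 1.133 eV.
λ = hc/ΔE = 1240 / 1.133 = 1094 nm.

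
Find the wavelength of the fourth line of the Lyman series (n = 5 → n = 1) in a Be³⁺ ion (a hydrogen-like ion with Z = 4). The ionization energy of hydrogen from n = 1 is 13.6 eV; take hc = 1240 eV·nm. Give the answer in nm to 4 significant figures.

The Lyman series terminates on n_f = 1; the fourth line has n_i = 1+4 = 5.
ΔE = 217.6 × (1/1² − 1/5²) = 208.9 eV.
λ = 1240 / 208.9 = 5.936 nm.

5.936 nm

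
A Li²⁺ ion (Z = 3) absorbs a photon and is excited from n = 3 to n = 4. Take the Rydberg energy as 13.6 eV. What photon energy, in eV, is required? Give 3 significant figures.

5.95 eV

The Bohr energies scale as Z², so for Z = 3: E_n = −122.4/n² eV.
E_4 = −122.4/16 = −7.650 eV and E_3 = −122.4/9 = −13.60 eV.
The photon energy is |E_4 − E_3| = 5.95 eV.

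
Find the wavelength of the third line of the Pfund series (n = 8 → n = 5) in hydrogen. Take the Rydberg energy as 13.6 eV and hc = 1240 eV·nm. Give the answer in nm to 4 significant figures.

The Pfund series terminates on n_f = 5; the third line has n_i = 5+3 = 8.
ΔE = 13.60 × (1/5² − 1/8²) = 0.3315 eV.
λ = 1240 / 0.3315 = 3741 nm.

3741 nm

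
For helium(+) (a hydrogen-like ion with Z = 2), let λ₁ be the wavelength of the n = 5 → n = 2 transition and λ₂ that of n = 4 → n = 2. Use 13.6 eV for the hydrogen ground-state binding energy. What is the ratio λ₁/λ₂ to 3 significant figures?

0.893

λ ∝ 1/ΔE ∝ 1/(1/n_f² − 1/n_i²), and the Z² and hc factors cancel in the ratio.
λ₁/λ₂ = (1/2² − 1/4²)/(1/2² − 1/5²) = 0.1875/0.2100 = 0.893.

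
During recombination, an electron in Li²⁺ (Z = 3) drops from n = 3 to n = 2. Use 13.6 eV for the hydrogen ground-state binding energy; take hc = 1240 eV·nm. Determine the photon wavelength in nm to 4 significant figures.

For Z = 3 the level energies scale as Z², so the effective Rydberg energy is 13.6 × 9 = 122.4 eV.
ΔE = 122.4 × (1/2² − 1/3²) = 122.4 × 0.1389 = 17.00 eV.
λ = hc/ΔE = 1240 / 17.00 = 72.94 nm.

72.94 nm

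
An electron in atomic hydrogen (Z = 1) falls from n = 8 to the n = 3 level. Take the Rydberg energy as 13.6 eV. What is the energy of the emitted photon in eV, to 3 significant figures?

1.30 eV

E_8 = −13.60/64 = −0.2125 eV and E_3 = −13.60/9 = −1.511 eV.
The photon energy is |E_8 − E_3| = 1.30 eV.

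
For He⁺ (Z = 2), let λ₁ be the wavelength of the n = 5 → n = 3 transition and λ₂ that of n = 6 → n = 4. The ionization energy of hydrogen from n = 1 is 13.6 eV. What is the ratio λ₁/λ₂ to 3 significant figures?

0.488

λ ∝ 1/ΔE ∝ 1/(1/n_f² − 1/n_i²), and the Z² and hc factors cancel in the ratio.
λ₁/λ₂ = (1/4² − 1/6²)/(1/3² − 1/5²) = 0.03472/0.07111 = 0.488.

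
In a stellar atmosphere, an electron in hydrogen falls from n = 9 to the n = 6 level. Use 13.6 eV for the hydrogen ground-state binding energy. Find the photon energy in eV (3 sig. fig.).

0.210 eV

E_9 = −13.60/81 = −0.1679 eV and E_6 = −13.60/36 = −0.3778 eV.
The photon energy is |E_9 − E_6| = 0.210 eV.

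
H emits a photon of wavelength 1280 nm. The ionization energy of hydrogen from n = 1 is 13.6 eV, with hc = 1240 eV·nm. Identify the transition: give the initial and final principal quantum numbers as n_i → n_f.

The photon energy is ΔE = hc/λ = 1240 / 1280 = 0.9688 eV.
With Z = 1, ΔE = 13.60 × (1/n_f² − 1/n_i²), so 1/n_f² − 1/n_i² = 0.07123.
Trying n_f = 3 gives 1/n_i² = 0.03988, i.e. n_i ≈ 5; this pair matches.

n_i = 5, n_f = 3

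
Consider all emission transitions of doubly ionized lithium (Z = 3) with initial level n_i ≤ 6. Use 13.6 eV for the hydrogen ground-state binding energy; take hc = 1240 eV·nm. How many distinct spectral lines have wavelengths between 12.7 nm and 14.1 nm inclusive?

Enumerate all n_i → n_f pairs with 1 ≤ n_f < n_i ≤ 6 and compute λ = 1240 / [13.6·9·(1/n_f² − 1/n_i²)].
Lines falling in [12.7, 14.1] nm: 2→1 (13.51 nm).

1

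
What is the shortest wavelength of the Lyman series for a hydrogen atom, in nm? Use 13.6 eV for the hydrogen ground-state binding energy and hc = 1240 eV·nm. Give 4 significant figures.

91.18 nm

The Lyman series has lower level n_f = 1; the series limit corresponds to n_i → ∞.
ΔE_max = 13.6 × 1 / 1² = 13.60 eV.
λ_min = 1240 / 13.60 = 91.18 nm.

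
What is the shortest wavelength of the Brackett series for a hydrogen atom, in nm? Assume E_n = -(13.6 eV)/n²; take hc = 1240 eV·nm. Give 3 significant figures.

1460 nm

The Brackett series has lower level n_f = 4; the series limit corresponds to n_i → ∞.
ΔE_max = 13.6 × 1 / 4² = 0.8500 eV.
λ_min = 1240 / 0.8500 = 1460 nm.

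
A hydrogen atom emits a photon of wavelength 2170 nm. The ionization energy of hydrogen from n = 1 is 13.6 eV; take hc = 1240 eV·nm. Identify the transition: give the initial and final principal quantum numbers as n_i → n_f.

The photon energy is ΔE = hc/λ = 1240 / 2170 = 0.5714 eV.
With Z = 1, ΔE = 13.60 × (1/n_f² − 1/n_i²), so 1/n_f² − 1/n_i² = 0.04202.
Trying n_f = 4 gives 1/n_i² = 0.02048, i.e. n_i ≈ 7; this pair matches.

n_i = 7, n_f = 4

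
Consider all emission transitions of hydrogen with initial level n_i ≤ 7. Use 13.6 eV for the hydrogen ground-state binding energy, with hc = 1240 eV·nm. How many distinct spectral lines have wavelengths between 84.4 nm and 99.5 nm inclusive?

Enumerate all n_i → n_f pairs with 1 ≤ n_f < n_i ≤ 7 and compute λ = 1240 / [13.6·1·(1/n_f² − 1/n_i²)].
Lines falling in [84.4, 99.5] nm: 7→1 (93.08 nm), 6→1 (93.78 nm), 5→1 (94.98 nm), 4→1 (97.25 nm).

4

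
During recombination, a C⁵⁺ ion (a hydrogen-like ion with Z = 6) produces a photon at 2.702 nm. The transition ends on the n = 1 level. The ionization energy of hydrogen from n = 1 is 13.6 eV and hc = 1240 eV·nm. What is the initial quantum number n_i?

n_i = 4

The photon energy is ΔE = hc/λ = 1240 / 2.702 = 458.9 eV.
With Z = 6, ΔE = 489.6 × (1/n_f² − 1/n_i²), so 1/n_f² − 1/n_i² = 0.9373.
With n_f = 1: 1/n_i² = 1/1 − 0.9373 = 0.06266, so n_i ≈ 3.99.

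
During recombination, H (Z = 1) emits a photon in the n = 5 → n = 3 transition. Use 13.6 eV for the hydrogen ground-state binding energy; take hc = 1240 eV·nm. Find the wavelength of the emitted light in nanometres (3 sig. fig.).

1280 nm

ΔE = 13.60 × (1/3² − 1/5²) = 13.60 × 0.07111 = 0.9671 eV.
λ = hc/ΔE = 1240 / 0.9671 = 1280 nm.
This line belongs to the Paschen series.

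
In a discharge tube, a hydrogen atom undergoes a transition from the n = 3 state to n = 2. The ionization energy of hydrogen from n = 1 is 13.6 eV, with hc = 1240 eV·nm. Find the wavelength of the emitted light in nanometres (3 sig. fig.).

ΔE = 13.60 × (1/2² − 1/3²) = 13.60 × 0.1389 = 1.889 eV.
λ = hc/ΔE = 1240 / 1.889 = 656 nm.

656 nm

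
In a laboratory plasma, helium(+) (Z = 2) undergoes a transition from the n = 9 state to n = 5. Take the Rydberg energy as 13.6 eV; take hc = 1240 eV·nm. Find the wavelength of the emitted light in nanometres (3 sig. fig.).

For Z = 2 the level energies scale as Z², so the effective Rydberg energy is 13.6 × 4 = 54.40 eV.
ΔE = 54.40 × (1/5² − 1/9²) = 54.40 × 0.02765 = 1.504 eV.
λ = hc/ΔE = 1240 / 1.504 = 824 nm.

824 nm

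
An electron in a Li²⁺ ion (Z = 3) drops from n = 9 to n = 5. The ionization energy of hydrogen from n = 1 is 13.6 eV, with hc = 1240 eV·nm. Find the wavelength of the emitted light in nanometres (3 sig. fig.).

366 nm

For Z = 3 the level energies scale as Z², so the effective Rydberg energy is 13.6 × 9 = 122.4 eV.
ΔE = 122.4 × (1/5² − 1/9²) = 122.4 × 0.02765 = 3.385 eV.
λ = hc/ΔE = 1240 / 3.385 = 366 nm.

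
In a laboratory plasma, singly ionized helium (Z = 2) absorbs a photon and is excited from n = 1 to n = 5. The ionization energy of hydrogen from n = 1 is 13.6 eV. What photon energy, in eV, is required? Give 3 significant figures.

The Bohr energies scale as Z², so for Z = 2: E_n = −54.40/n² eV.
E_5 = −54.40/25 = −2.176 eV and E_1 = −54.40/1 = −54.40 eV.
The photon energy is |E_5 − E_1| = 52.2 eV.

52.2 eV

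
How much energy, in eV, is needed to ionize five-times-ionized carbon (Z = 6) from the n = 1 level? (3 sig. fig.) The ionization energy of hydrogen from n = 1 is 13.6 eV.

E_n = −13.6 Z²/n² = −489.6/n² eV for Z = 6.
E_1 = −489.6/1 = −490 eV, so ionization (to E = 0) requires 490 eV.

490 eV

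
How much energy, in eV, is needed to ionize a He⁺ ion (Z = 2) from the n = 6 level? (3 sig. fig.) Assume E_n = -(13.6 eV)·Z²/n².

1.51 eV

E_n = −13.6 Z²/n² = −54.40/n² eV for Z = 2.
E_6 = −54.40/36 = −1.51 eV, so ionization (to E = 0) requires 1.51 eV.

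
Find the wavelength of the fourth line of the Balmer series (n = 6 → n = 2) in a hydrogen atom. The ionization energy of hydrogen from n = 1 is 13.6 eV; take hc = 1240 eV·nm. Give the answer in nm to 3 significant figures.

The Balmer series terminates on n_f = 2; the fourth line has n_i = 2+4 = 6.
ΔE = 13.60 × (1/2² − 1/6²) = 3.022 eV.
λ = 1240 / 3.022 = 410 nm.

410 nm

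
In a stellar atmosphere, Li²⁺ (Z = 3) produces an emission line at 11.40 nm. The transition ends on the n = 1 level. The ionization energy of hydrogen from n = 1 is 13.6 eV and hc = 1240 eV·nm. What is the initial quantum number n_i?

The photon energy is ΔE = hc/λ = 1240 / 11.40 = 108.8 eV.
With Z = 3, ΔE = 122.4 × (1/n_f² − 1/n_i²), so 1/n_f² − 1/n_i² = 0.8887.
With n_f = 1: 1/n_i² = 1/1 − 0.8887 = 0.1113, so n_i ≈ 3.00.

n_i = 3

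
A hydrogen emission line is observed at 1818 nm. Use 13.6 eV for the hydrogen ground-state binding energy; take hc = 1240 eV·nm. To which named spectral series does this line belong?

Brackett

ΔE = 1240/1818 = 0.6821 eV.
This matches 13.6 × (1/4² − 1/9²), so n_f = 4: the Brackett series.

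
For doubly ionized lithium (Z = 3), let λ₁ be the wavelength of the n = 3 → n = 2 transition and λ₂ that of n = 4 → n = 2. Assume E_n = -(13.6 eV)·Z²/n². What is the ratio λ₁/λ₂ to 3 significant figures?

1.35

λ ∝ 1/ΔE ∝ 1/(1/n_f² − 1/n_i²), and the Z² and hc factors cancel in the ratio.
λ₁/λ₂ = (1/2² − 1/4²)/(1/2² − 1/3²) = 0.1875/0.1389 = 1.35.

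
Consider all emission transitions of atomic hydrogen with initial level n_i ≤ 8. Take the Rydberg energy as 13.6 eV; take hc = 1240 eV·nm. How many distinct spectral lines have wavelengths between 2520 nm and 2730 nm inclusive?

1

Enumerate all n_i → n_f pairs with 1 ≤ n_f < n_i ≤ 8 and compute λ = 1240 / [13.6·1·(1/n_f² − 1/n_i²)].
Lines falling in [2520, 2730] nm: 6→4 (2626 nm).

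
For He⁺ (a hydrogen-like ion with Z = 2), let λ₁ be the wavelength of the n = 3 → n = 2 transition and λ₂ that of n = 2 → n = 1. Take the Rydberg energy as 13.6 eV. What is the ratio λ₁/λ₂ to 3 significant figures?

λ ∝ 1/ΔE ∝ 1/(1/n_f² − 1/n_i²), and the Z² and hc factors cancel in the ratio.
λ₁/λ₂ = (1/1² − 1/2²)/(1/2² − 1/3²) = 0.7500/0.1389 = 5.40.

5.40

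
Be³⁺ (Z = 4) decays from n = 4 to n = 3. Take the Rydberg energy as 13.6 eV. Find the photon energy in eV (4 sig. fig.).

The Bohr energies scale as Z², so for Z = 4: E_n = −217.6/n² eV.
E_4 = −217.6/16 = −13.60 eV and E_3 = −217.6/9 = −24.18 eV.
The photon energy is |E_4 − E_3| = 10.58 eV.

10.58 eV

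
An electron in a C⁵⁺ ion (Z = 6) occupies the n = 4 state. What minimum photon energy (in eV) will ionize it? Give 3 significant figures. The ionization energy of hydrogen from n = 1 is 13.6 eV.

E_n = −13.6 Z²/n² = −489.6/n² eV for Z = 6.
E_4 = −489.6/16 = −30.6 eV, so ionization (to E = 0) requires 30.6 eV.

30.6 eV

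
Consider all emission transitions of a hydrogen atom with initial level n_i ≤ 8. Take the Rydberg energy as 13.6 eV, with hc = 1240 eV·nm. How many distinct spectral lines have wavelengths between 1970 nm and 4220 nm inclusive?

Enumerate all n_i → n_f pairs with 1 ≤ n_f < n_i ≤ 8 and compute λ = 1240 / [13.6·1·(1/n_f² − 1/n_i²)].
Lines falling in [1970, 4220] nm: 7→4 (2166 nm), 6→4 (2626 nm), 8→5 (3741 nm), 5→4 (4052 nm).

4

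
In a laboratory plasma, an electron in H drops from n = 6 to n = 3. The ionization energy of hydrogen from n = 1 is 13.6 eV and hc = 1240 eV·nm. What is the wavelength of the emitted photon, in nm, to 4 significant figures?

1094 nm

ΔE = 13.60 × (1/3² − 1/6²) = 13.60 × 0.08333 = 1.133 eV.
λ = hc/ΔE = 1240 / 1.133 = 1094 nm.
This line belongs to the Paschen series.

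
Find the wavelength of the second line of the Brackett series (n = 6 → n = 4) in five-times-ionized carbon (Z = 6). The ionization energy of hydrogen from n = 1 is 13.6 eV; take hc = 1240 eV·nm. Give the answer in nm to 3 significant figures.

72.9 nm

The Brackett series terminates on n_f = 4; the second line has n_i = 4+2 = 6.
ΔE = 489.6 × (1/4² − 1/6²) = 17.00 eV.
λ = 1240 / 17.00 = 72.9 nm.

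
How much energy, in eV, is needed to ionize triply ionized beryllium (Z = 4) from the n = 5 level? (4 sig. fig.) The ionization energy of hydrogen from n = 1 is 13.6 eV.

E_n = −13.6 Z²/n² = −217.6/n² eV for Z = 4.
E_5 = −217.6/25 = −8.704 eV, so ionization (to E = 0) requires 8.704 eV.

8.704 eV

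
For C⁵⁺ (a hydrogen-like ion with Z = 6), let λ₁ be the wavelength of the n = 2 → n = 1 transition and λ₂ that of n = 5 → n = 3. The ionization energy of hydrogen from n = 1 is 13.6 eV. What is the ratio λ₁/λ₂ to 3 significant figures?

0.0948

λ ∝ 1/ΔE ∝ 1/(1/n_f² − 1/n_i²), and the Z² and hc factors cancel in the ratio.
λ₁/λ₂ = (1/3² − 1/5²)/(1/1² − 1/2²) = 0.07111/0.7500 = 0.0948.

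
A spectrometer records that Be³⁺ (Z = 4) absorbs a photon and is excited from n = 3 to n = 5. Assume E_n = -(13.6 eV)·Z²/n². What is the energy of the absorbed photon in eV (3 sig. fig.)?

The Bohr energies scale as Z², so for Z = 4: E_n = −217.6/n² eV.
E_5 = −217.6/25 = −8.704 eV and E_3 = −217.6/9 = −24.18 eV.
The photon energy is |E_5 − E_3| = 15.5 eV.

15.5 eV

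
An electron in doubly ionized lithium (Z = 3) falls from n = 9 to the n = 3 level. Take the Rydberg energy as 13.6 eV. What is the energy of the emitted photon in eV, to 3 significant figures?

12.1 eV

The Bohr energies scale as Z², so for Z = 3: E_n = −122.4/n² eV.
E_9 = −122.4/81 = −1.511 eV and E_3 = −122.4/9 = −13.60 eV.
The photon energy is |E_9 − E_3| = 12.1 eV.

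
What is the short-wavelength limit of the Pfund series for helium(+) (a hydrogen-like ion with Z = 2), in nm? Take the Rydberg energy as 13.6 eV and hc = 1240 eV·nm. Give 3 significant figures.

570 nm

The Pfund series has lower level n_f = 5; the series limit corresponds to n_i → ∞.
ΔE_max = 13.6 × 4 / 5² = 2.176 eV.
λ_min = 1240 / 2.176 = 570 nm.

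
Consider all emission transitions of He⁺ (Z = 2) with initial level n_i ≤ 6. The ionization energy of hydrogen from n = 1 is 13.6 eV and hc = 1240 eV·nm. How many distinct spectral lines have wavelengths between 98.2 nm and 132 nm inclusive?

3

Enumerate all n_i → n_f pairs with 1 ≤ n_f < n_i ≤ 6 and compute λ = 1240 / [13.6·4·(1/n_f² − 1/n_i²)].
Lines falling in [98.2, 132] nm: 6→2 (102.6 nm), 5→2 (108.5 nm), 4→2 (121.6 nm).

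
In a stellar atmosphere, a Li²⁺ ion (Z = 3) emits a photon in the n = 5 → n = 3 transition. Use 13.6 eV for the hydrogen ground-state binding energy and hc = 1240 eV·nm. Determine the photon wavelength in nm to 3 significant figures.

142 nm

For Z = 3 the level energies scale as Z², so the effective Rydberg energy is 13.6 × 9 = 122.4 eV.
ΔE = 122.4 × (1/3² − 1/5²) = 122.4 × 0.07111 = 8.704 eV.
λ = hc/ΔE = 1240 / 8.704 = 142 nm.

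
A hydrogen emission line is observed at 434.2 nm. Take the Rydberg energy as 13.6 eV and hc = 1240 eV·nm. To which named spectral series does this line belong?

Balmer

ΔE = 1240/434.2 = 2.856 eV.
This matches 13.6 × (1/2² − 1/5²), so n_f = 2: the Balmer series.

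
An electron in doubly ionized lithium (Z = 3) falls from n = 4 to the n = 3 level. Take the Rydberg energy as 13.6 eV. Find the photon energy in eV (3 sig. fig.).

5.95 eV

The Bohr energies scale as Z², so for Z = 3: E_n = −122.4/n² eV.
E_4 = −122.4/16 = −7.650 eV and E_3 = −122.4/9 = −13.60 eV.
The photon energy is |E_4 − E_3| = 5.95 eV.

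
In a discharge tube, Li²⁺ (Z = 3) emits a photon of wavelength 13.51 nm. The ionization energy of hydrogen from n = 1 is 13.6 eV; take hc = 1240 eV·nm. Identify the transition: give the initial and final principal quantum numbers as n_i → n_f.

n_i = 2, n_f = 1

The photon energy is ΔE = hc/λ = 1240 / 13.51 = 91.78 eV.
With Z = 3, ΔE = 122.4 × (1/n_f² − 1/n_i²), so 1/n_f² − 1/n_i² = 0.7499.
Trying n_f = 1 gives 1/n_i² = 0.2501, i.e. n_i ≈ 2; this pair matches.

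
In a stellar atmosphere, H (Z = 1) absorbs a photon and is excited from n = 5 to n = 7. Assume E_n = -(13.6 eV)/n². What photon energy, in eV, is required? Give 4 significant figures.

0.2664 eV

E_7 = −13.60/49 = −0.2776 eV and E_5 = −13.60/25 = −0.5440 eV.
The photon energy is |E_7 − E_5| = 0.2664 eV.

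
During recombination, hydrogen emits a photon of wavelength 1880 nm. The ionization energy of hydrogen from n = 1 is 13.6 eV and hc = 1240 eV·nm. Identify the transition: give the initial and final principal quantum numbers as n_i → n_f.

The photon energy is ΔE = hc/λ = 1240 / 1880 = 0.6596 eV.
With Z = 1, ΔE = 13.60 × (1/n_f² − 1/n_i²), so 1/n_f² − 1/n_i² = 0.04850.
Trying n_f = 3 gives 1/n_i² = 0.06261, i.e. n_i ≈ 4; this pair matches.

n_i = 4, n_f = 3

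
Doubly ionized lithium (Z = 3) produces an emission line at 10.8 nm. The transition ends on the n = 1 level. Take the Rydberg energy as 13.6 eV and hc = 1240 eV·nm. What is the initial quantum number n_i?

n_i = 4

The photon energy is ΔE = hc/λ = 1240 / 10.8 = 114.8 eV.
With Z = 3, ΔE = 122.4 × (1/n_f² − 1/n_i²), so 1/n_f² − 1/n_i² = 0.9380.
With n_f = 1: 1/n_i² = 1/1 − 0.9380 = 0.06197, so n_i ≈ 4.02.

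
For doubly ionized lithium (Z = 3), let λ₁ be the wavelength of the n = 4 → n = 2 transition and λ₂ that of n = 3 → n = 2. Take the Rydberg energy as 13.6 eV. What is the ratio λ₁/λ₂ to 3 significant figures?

λ ∝ 1/ΔE ∝ 1/(1/n_f² − 1/n_i²), and the Z² and hc factors cancel in the ratio.
λ₁/λ₂ = (1/2² − 1/3²)/(1/2² − 1/4²) = 0.1389/0.1875 = 0.741.

0.741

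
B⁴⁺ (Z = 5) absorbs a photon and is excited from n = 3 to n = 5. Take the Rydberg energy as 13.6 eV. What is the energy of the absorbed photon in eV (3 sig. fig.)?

24.2 eV

The Bohr energies scale as Z², so for Z = 5: E_n = −340.0/n² eV.
E_5 = −340.0/25 = −13.60 eV and E_3 = −340.0/9 = −37.78 eV.
The photon energy is |E_5 − E_3| = 24.2 eV.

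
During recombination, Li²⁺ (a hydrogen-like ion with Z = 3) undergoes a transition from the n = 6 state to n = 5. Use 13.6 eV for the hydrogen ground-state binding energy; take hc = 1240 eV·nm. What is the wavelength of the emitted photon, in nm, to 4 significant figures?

828.9 nm

For Z = 3 the level energies scale as Z², so the effective Rydberg energy is 13.6 × 9 = 122.4 eV.
ΔE = 122.4 × (1/5² − 1/6²) = 122.4 × 0.01222 = 1.496 eV.
λ = hc/ΔE = 1240 / 1.496 = 828.9 nm.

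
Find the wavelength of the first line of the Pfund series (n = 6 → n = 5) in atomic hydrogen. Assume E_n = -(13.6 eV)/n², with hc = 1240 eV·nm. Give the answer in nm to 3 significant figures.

The Pfund series terminates on n_f = 5; the first line has n_i = 5+1 = 6.
ΔE = 13.60 × (1/5² − 1/6²) = 0.1662 eV.
λ = 1240 / 0.1662 = 7460 nm.

7460 nm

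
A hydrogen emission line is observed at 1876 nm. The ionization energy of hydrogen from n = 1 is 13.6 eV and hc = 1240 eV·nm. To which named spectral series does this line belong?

Paschen

ΔE = 1240/1876 = 0.6610 eV.
This matches 13.6 × (1/3² − 1/4²), so n_f = 3: the Paschen series.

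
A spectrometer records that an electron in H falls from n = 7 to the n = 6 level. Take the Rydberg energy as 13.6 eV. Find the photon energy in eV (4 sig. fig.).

E_7 = −13.60/49 = −0.2776 eV and E_6 = −13.60/36 = −0.3778 eV.
The photon energy is |E_7 − E_6| = 0.1002 eV.

0.1002 eV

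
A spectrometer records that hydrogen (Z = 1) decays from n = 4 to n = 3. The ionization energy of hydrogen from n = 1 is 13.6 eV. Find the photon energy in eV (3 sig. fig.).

0.661 eV

E_4 = −13.60/16 = −0.8500 eV and E_3 = −13.60/9 = −1.511 eV.
The photon energy is |E_4 − E_3| = 0.661 eV.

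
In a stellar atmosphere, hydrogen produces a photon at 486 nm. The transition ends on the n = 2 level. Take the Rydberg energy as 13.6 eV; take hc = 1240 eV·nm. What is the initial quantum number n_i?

n_i = 4

The photon energy is ΔE = hc/λ = 1240 / 486 = 2.551 eV.
With Z = 1, ΔE = 13.60 × (1/n_f² − 1/n_i²), so 1/n_f² − 1/n_i² = 0.1876.
With n_f = 2: 1/n_i² = 1/4 − 0.1876 = 0.06239, so n_i ≈ 4.00.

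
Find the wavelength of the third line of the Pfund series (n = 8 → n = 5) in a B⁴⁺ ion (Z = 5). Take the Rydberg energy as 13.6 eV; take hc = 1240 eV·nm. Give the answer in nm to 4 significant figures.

149.6 nm

The Pfund series terminates on n_f = 5; the third line has n_i = 5+3 = 8.
ΔE = 340.0 × (1/5² − 1/8²) = 8.288 eV.
λ = 1240 / 8.288 = 149.6 nm.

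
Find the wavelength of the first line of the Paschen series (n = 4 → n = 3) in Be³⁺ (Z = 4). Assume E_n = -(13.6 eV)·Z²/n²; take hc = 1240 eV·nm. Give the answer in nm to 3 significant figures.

117 nm

The Paschen series terminates on n_f = 3; the first line has n_i = 3+1 = 4.
ΔE = 217.6 × (1/3² − 1/4²) = 10.58 eV.
λ = 1240 / 10.58 = 117 nm.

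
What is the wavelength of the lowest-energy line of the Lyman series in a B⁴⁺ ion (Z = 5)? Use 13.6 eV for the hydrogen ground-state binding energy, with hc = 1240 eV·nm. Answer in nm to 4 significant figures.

4.863 nm

The Lyman series terminates on n_f = 1; the first line has n_i = 1+1 = 2.
ΔE = 340.0 × (1/1² − 1/2²) = 255.0 eV.
λ = 1240 / 255.0 = 4.863 nm.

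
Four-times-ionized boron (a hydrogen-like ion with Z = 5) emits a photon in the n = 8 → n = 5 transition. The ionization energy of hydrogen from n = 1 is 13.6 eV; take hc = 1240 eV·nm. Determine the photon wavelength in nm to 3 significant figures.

For Z = 5 the level energies scale as Z², so the effective Rydberg energy is 13.6 × 25 = 340.0 eV.
ΔE = 340.0 × (1/5² − 1/8²) = 340.0 × 0.02438 = 8.288 eV.
λ = hc/ΔE = 1240 / 8.288 = 150 nm.

150 nm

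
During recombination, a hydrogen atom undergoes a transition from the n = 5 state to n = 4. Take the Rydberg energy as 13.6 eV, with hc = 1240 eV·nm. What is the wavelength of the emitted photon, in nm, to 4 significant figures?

4052 nm

ΔE = 13.60 × (1/4² − 1/5²) = 13.60 × 0.02250 = 0.3060 eV.
λ = hc/ΔE = 1240 / 0.3060 = 4052 nm.
This line belongs to the Brackett series.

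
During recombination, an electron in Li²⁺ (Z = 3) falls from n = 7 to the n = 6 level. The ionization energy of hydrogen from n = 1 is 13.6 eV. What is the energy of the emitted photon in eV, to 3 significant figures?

0.902 eV

The Bohr energies scale as Z², so for Z = 3: E_n = −122.4/n² eV.
E_7 = −122.4/49 = −2.498 eV and E_6 = −122.4/36 = −3.400 eV.
The photon energy is |E_7 − E_6| = 0.902 eV.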